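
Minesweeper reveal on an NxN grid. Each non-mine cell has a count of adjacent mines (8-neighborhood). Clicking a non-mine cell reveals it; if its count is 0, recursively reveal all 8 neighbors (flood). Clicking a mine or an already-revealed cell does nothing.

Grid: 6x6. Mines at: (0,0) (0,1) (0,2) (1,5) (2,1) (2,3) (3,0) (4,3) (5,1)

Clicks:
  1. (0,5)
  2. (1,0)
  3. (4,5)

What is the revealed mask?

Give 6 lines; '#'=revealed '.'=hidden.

Click 1 (0,5) count=1: revealed 1 new [(0,5)] -> total=1
Click 2 (1,0) count=3: revealed 1 new [(1,0)] -> total=2
Click 3 (4,5) count=0: revealed 8 new [(2,4) (2,5) (3,4) (3,5) (4,4) (4,5) (5,4) (5,5)] -> total=10

Answer: .....#
#.....
....##
....##
....##
....##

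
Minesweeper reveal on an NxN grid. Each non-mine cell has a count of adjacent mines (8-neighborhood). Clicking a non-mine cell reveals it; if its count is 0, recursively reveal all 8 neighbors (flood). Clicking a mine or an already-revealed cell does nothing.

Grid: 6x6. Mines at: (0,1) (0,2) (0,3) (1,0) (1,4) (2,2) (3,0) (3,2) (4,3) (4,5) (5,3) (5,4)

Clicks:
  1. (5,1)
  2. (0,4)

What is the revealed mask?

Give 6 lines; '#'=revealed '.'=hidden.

Answer: ....#.
......
......
......
###...
###...

Derivation:
Click 1 (5,1) count=0: revealed 6 new [(4,0) (4,1) (4,2) (5,0) (5,1) (5,2)] -> total=6
Click 2 (0,4) count=2: revealed 1 new [(0,4)] -> total=7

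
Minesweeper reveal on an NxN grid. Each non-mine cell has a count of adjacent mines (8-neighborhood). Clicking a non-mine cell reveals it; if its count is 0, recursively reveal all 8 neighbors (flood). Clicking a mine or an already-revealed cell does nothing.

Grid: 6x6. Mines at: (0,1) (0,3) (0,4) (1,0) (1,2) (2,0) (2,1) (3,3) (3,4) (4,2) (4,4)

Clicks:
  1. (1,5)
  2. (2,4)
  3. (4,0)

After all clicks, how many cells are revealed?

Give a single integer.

Click 1 (1,5) count=1: revealed 1 new [(1,5)] -> total=1
Click 2 (2,4) count=2: revealed 1 new [(2,4)] -> total=2
Click 3 (4,0) count=0: revealed 6 new [(3,0) (3,1) (4,0) (4,1) (5,0) (5,1)] -> total=8

Answer: 8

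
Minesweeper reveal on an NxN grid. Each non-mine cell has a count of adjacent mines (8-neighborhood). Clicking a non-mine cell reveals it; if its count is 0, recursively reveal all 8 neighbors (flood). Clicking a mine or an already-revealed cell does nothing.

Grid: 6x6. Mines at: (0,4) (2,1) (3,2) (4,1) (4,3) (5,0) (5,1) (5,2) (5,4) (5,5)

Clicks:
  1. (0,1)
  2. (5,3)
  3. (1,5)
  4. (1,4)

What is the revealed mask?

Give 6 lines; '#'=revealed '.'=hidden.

Click 1 (0,1) count=0: revealed 8 new [(0,0) (0,1) (0,2) (0,3) (1,0) (1,1) (1,2) (1,3)] -> total=8
Click 2 (5,3) count=3: revealed 1 new [(5,3)] -> total=9
Click 3 (1,5) count=1: revealed 1 new [(1,5)] -> total=10
Click 4 (1,4) count=1: revealed 1 new [(1,4)] -> total=11

Answer: ####..
######
......
......
......
...#..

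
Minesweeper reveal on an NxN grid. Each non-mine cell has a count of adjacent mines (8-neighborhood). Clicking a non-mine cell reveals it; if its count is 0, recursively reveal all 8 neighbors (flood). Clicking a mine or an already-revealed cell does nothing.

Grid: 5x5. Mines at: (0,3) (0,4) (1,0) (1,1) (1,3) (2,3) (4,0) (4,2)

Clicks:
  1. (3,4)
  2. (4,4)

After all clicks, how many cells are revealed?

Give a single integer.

Click 1 (3,4) count=1: revealed 1 new [(3,4)] -> total=1
Click 2 (4,4) count=0: revealed 3 new [(3,3) (4,3) (4,4)] -> total=4

Answer: 4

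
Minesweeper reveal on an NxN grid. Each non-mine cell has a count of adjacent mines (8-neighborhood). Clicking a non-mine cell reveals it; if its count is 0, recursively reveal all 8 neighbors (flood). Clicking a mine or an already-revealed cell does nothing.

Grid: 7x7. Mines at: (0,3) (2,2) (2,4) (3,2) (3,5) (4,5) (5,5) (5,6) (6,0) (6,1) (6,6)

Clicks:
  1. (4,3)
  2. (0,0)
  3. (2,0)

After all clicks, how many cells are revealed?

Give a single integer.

Click 1 (4,3) count=1: revealed 1 new [(4,3)] -> total=1
Click 2 (0,0) count=0: revealed 14 new [(0,0) (0,1) (0,2) (1,0) (1,1) (1,2) (2,0) (2,1) (3,0) (3,1) (4,0) (4,1) (5,0) (5,1)] -> total=15
Click 3 (2,0) count=0: revealed 0 new [(none)] -> total=15

Answer: 15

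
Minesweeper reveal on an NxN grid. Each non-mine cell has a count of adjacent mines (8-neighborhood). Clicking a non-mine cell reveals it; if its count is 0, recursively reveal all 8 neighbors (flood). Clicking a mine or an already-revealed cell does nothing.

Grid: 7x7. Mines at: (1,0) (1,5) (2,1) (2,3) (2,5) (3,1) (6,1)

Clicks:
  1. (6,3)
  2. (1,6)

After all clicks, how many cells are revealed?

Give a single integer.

Answer: 21

Derivation:
Click 1 (6,3) count=0: revealed 20 new [(3,2) (3,3) (3,4) (3,5) (3,6) (4,2) (4,3) (4,4) (4,5) (4,6) (5,2) (5,3) (5,4) (5,5) (5,6) (6,2) (6,3) (6,4) (6,5) (6,6)] -> total=20
Click 2 (1,6) count=2: revealed 1 new [(1,6)] -> total=21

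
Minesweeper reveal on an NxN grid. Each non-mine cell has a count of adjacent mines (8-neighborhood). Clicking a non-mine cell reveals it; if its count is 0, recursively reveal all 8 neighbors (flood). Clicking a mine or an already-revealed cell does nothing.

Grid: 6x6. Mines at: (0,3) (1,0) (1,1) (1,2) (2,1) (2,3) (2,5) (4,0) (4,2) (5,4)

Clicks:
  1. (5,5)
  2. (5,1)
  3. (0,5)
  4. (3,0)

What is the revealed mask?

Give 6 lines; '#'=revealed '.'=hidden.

Answer: ....##
....##
......
#.....
......
.#...#

Derivation:
Click 1 (5,5) count=1: revealed 1 new [(5,5)] -> total=1
Click 2 (5,1) count=2: revealed 1 new [(5,1)] -> total=2
Click 3 (0,5) count=0: revealed 4 new [(0,4) (0,5) (1,4) (1,5)] -> total=6
Click 4 (3,0) count=2: revealed 1 new [(3,0)] -> total=7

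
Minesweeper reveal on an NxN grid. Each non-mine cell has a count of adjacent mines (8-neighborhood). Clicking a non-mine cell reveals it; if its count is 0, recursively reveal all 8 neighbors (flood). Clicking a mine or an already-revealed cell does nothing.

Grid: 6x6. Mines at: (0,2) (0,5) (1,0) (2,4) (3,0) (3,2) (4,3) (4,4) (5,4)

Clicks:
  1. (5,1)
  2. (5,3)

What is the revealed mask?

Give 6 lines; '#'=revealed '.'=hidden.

Answer: ......
......
......
......
###...
####..

Derivation:
Click 1 (5,1) count=0: revealed 6 new [(4,0) (4,1) (4,2) (5,0) (5,1) (5,2)] -> total=6
Click 2 (5,3) count=3: revealed 1 new [(5,3)] -> total=7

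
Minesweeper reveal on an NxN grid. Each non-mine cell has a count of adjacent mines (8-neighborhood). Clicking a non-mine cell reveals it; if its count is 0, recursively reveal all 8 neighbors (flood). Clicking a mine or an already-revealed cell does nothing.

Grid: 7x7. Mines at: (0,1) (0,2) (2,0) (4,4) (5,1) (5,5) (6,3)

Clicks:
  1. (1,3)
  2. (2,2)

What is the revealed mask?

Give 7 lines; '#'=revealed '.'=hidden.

Click 1 (1,3) count=1: revealed 1 new [(1,3)] -> total=1
Click 2 (2,2) count=0: revealed 26 new [(0,3) (0,4) (0,5) (0,6) (1,1) (1,2) (1,4) (1,5) (1,6) (2,1) (2,2) (2,3) (2,4) (2,5) (2,6) (3,1) (3,2) (3,3) (3,4) (3,5) (3,6) (4,1) (4,2) (4,3) (4,5) (4,6)] -> total=27

Answer: ...####
.######
.######
.######
.###.##
.......
.......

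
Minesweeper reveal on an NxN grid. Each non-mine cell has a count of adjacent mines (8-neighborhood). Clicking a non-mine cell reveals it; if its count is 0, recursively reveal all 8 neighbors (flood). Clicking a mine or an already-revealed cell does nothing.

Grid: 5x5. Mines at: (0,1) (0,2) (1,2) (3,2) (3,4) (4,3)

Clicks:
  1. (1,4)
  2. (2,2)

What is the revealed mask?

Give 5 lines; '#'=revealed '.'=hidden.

Answer: ...##
...##
..###
.....
.....

Derivation:
Click 1 (1,4) count=0: revealed 6 new [(0,3) (0,4) (1,3) (1,4) (2,3) (2,4)] -> total=6
Click 2 (2,2) count=2: revealed 1 new [(2,2)] -> total=7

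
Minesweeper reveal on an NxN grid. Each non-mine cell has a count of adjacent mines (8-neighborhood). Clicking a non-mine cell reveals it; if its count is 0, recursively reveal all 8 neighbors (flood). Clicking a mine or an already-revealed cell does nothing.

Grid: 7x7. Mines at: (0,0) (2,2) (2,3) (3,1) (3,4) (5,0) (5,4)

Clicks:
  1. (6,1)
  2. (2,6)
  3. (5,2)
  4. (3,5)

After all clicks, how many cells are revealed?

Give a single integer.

Answer: 32

Derivation:
Click 1 (6,1) count=1: revealed 1 new [(6,1)] -> total=1
Click 2 (2,6) count=0: revealed 23 new [(0,1) (0,2) (0,3) (0,4) (0,5) (0,6) (1,1) (1,2) (1,3) (1,4) (1,5) (1,6) (2,4) (2,5) (2,6) (3,5) (3,6) (4,5) (4,6) (5,5) (5,6) (6,5) (6,6)] -> total=24
Click 3 (5,2) count=0: revealed 8 new [(4,1) (4,2) (4,3) (5,1) (5,2) (5,3) (6,2) (6,3)] -> total=32
Click 4 (3,5) count=1: revealed 0 new [(none)] -> total=32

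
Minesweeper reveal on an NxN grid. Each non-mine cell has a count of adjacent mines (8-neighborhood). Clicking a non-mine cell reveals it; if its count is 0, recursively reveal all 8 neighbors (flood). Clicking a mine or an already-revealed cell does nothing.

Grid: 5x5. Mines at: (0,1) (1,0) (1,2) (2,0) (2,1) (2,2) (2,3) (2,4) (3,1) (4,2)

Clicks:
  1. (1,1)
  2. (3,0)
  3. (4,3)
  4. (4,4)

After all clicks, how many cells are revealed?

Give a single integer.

Click 1 (1,1) count=6: revealed 1 new [(1,1)] -> total=1
Click 2 (3,0) count=3: revealed 1 new [(3,0)] -> total=2
Click 3 (4,3) count=1: revealed 1 new [(4,3)] -> total=3
Click 4 (4,4) count=0: revealed 3 new [(3,3) (3,4) (4,4)] -> total=6

Answer: 6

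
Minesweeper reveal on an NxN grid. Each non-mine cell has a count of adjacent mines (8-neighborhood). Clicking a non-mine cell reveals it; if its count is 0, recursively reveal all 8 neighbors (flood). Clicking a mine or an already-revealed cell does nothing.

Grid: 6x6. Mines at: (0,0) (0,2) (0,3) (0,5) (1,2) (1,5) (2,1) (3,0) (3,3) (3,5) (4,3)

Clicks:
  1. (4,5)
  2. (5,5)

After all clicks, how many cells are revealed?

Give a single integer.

Answer: 4

Derivation:
Click 1 (4,5) count=1: revealed 1 new [(4,5)] -> total=1
Click 2 (5,5) count=0: revealed 3 new [(4,4) (5,4) (5,5)] -> total=4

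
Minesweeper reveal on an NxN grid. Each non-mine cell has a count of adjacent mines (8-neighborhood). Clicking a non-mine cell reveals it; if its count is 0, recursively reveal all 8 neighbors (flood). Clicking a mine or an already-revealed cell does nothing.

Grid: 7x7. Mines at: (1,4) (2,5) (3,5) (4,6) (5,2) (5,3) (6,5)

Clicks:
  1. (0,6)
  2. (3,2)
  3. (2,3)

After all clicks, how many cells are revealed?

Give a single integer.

Answer: 31

Derivation:
Click 1 (0,6) count=0: revealed 4 new [(0,5) (0,6) (1,5) (1,6)] -> total=4
Click 2 (3,2) count=0: revealed 27 new [(0,0) (0,1) (0,2) (0,3) (1,0) (1,1) (1,2) (1,3) (2,0) (2,1) (2,2) (2,3) (2,4) (3,0) (3,1) (3,2) (3,3) (3,4) (4,0) (4,1) (4,2) (4,3) (4,4) (5,0) (5,1) (6,0) (6,1)] -> total=31
Click 3 (2,3) count=1: revealed 0 new [(none)] -> total=31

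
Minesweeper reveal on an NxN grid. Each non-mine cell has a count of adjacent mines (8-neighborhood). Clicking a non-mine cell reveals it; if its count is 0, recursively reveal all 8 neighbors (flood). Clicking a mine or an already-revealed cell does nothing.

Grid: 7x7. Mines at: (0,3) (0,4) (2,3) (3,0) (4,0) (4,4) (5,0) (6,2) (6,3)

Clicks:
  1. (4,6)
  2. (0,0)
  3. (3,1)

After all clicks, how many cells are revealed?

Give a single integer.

Answer: 29

Derivation:
Click 1 (4,6) count=0: revealed 19 new [(0,5) (0,6) (1,4) (1,5) (1,6) (2,4) (2,5) (2,6) (3,4) (3,5) (3,6) (4,5) (4,6) (5,4) (5,5) (5,6) (6,4) (6,5) (6,6)] -> total=19
Click 2 (0,0) count=0: revealed 9 new [(0,0) (0,1) (0,2) (1,0) (1,1) (1,2) (2,0) (2,1) (2,2)] -> total=28
Click 3 (3,1) count=2: revealed 1 new [(3,1)] -> total=29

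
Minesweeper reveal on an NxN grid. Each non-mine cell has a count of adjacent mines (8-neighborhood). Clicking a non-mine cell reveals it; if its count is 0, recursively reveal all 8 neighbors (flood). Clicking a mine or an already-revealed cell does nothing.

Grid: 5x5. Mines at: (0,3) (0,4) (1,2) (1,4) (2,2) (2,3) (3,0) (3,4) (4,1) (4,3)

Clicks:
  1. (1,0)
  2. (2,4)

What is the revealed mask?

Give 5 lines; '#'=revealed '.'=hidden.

Click 1 (1,0) count=0: revealed 6 new [(0,0) (0,1) (1,0) (1,1) (2,0) (2,1)] -> total=6
Click 2 (2,4) count=3: revealed 1 new [(2,4)] -> total=7

Answer: ##...
##...
##..#
.....
.....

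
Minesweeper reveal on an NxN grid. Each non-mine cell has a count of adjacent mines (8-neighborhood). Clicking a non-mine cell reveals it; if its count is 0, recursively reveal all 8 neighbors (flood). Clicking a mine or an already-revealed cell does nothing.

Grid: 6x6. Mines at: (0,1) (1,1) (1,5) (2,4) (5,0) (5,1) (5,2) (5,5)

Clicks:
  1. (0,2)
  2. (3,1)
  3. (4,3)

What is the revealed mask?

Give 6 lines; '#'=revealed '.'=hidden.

Answer: ..#...
......
####..
####..
####..
......

Derivation:
Click 1 (0,2) count=2: revealed 1 new [(0,2)] -> total=1
Click 2 (3,1) count=0: revealed 12 new [(2,0) (2,1) (2,2) (2,3) (3,0) (3,1) (3,2) (3,3) (4,0) (4,1) (4,2) (4,3)] -> total=13
Click 3 (4,3) count=1: revealed 0 new [(none)] -> total=13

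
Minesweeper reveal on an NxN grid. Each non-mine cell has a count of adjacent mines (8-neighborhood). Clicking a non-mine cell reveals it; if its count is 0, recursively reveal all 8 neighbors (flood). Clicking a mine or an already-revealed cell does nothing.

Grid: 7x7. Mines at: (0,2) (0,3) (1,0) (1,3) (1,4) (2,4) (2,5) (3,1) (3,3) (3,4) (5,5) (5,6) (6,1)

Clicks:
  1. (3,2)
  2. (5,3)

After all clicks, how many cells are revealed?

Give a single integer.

Answer: 10

Derivation:
Click 1 (3,2) count=2: revealed 1 new [(3,2)] -> total=1
Click 2 (5,3) count=0: revealed 9 new [(4,2) (4,3) (4,4) (5,2) (5,3) (5,4) (6,2) (6,3) (6,4)] -> total=10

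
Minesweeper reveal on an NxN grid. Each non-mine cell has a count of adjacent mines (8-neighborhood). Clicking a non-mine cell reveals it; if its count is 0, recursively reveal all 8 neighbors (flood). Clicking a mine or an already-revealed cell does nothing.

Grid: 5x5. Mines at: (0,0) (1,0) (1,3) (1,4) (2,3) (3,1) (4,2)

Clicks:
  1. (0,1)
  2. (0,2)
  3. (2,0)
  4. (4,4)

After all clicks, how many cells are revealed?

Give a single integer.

Answer: 7

Derivation:
Click 1 (0,1) count=2: revealed 1 new [(0,1)] -> total=1
Click 2 (0,2) count=1: revealed 1 new [(0,2)] -> total=2
Click 3 (2,0) count=2: revealed 1 new [(2,0)] -> total=3
Click 4 (4,4) count=0: revealed 4 new [(3,3) (3,4) (4,3) (4,4)] -> total=7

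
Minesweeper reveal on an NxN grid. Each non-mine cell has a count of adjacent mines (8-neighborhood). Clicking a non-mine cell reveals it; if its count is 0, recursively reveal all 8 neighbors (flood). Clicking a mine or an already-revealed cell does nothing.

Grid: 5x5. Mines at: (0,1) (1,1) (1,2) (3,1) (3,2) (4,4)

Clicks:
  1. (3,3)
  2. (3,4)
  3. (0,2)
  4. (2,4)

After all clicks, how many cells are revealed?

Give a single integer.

Answer: 9

Derivation:
Click 1 (3,3) count=2: revealed 1 new [(3,3)] -> total=1
Click 2 (3,4) count=1: revealed 1 new [(3,4)] -> total=2
Click 3 (0,2) count=3: revealed 1 new [(0,2)] -> total=3
Click 4 (2,4) count=0: revealed 6 new [(0,3) (0,4) (1,3) (1,4) (2,3) (2,4)] -> total=9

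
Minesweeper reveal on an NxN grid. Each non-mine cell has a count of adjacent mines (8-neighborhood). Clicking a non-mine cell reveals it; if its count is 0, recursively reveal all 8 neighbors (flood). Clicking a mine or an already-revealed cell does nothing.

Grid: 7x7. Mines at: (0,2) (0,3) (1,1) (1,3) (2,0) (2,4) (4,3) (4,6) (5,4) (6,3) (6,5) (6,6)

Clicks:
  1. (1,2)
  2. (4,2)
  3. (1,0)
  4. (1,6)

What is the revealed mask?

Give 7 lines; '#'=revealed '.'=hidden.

Click 1 (1,2) count=4: revealed 1 new [(1,2)] -> total=1
Click 2 (4,2) count=1: revealed 1 new [(4,2)] -> total=2
Click 3 (1,0) count=2: revealed 1 new [(1,0)] -> total=3
Click 4 (1,6) count=0: revealed 10 new [(0,4) (0,5) (0,6) (1,4) (1,5) (1,6) (2,5) (2,6) (3,5) (3,6)] -> total=13

Answer: ....###
#.#.###
.....##
.....##
..#....
.......
.......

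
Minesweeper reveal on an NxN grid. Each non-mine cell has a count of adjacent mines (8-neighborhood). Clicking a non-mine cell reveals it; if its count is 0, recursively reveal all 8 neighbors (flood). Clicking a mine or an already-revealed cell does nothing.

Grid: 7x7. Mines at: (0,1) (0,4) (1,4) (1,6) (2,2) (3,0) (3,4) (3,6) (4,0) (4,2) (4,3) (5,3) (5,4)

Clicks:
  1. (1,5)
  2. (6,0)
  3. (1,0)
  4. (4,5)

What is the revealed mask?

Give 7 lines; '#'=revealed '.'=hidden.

Answer: .......
#....#.
.......
.......
.....#.
###....
###....

Derivation:
Click 1 (1,5) count=3: revealed 1 new [(1,5)] -> total=1
Click 2 (6,0) count=0: revealed 6 new [(5,0) (5,1) (5,2) (6,0) (6,1) (6,2)] -> total=7
Click 3 (1,0) count=1: revealed 1 new [(1,0)] -> total=8
Click 4 (4,5) count=3: revealed 1 new [(4,5)] -> total=9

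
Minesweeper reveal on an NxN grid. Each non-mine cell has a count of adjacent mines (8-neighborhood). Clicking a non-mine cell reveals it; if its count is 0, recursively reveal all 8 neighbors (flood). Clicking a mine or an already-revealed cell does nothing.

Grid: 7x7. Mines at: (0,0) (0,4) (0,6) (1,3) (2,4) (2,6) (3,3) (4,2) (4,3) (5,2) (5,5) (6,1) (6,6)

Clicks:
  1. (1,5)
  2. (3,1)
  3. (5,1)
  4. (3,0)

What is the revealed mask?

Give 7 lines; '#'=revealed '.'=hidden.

Click 1 (1,5) count=4: revealed 1 new [(1,5)] -> total=1
Click 2 (3,1) count=1: revealed 1 new [(3,1)] -> total=2
Click 3 (5,1) count=3: revealed 1 new [(5,1)] -> total=3
Click 4 (3,0) count=0: revealed 11 new [(1,0) (1,1) (1,2) (2,0) (2,1) (2,2) (3,0) (3,2) (4,0) (4,1) (5,0)] -> total=14

Answer: .......
###..#.
###....
###....
##.....
##.....
.......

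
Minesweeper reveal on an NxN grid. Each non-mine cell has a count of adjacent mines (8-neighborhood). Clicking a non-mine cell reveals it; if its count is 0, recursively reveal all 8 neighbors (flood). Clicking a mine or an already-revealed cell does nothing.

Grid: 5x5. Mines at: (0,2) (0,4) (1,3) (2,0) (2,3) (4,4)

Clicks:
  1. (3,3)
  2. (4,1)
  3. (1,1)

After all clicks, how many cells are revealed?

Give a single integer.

Click 1 (3,3) count=2: revealed 1 new [(3,3)] -> total=1
Click 2 (4,1) count=0: revealed 7 new [(3,0) (3,1) (3,2) (4,0) (4,1) (4,2) (4,3)] -> total=8
Click 3 (1,1) count=2: revealed 1 new [(1,1)] -> total=9

Answer: 9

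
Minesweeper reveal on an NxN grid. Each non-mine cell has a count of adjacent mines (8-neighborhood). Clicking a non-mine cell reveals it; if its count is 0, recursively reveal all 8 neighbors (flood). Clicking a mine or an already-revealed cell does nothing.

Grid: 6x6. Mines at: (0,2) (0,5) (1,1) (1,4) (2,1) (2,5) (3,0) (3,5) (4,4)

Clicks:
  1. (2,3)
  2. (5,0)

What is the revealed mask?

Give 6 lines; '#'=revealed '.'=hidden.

Click 1 (2,3) count=1: revealed 1 new [(2,3)] -> total=1
Click 2 (5,0) count=0: revealed 11 new [(3,1) (3,2) (3,3) (4,0) (4,1) (4,2) (4,3) (5,0) (5,1) (5,2) (5,3)] -> total=12

Answer: ......
......
...#..
.###..
####..
####..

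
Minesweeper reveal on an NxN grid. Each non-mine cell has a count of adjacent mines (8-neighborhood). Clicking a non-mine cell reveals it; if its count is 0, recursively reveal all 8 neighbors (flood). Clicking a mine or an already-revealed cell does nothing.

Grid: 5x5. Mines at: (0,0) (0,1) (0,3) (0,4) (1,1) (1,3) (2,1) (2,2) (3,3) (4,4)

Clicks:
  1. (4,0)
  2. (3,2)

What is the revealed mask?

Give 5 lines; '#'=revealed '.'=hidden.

Click 1 (4,0) count=0: revealed 6 new [(3,0) (3,1) (3,2) (4,0) (4,1) (4,2)] -> total=6
Click 2 (3,2) count=3: revealed 0 new [(none)] -> total=6

Answer: .....
.....
.....
###..
###..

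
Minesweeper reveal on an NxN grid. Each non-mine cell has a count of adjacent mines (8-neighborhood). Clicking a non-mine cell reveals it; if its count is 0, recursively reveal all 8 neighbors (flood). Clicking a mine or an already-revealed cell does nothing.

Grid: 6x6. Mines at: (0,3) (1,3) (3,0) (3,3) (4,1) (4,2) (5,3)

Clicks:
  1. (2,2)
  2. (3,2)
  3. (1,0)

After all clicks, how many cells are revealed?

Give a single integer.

Answer: 10

Derivation:
Click 1 (2,2) count=2: revealed 1 new [(2,2)] -> total=1
Click 2 (3,2) count=3: revealed 1 new [(3,2)] -> total=2
Click 3 (1,0) count=0: revealed 8 new [(0,0) (0,1) (0,2) (1,0) (1,1) (1,2) (2,0) (2,1)] -> total=10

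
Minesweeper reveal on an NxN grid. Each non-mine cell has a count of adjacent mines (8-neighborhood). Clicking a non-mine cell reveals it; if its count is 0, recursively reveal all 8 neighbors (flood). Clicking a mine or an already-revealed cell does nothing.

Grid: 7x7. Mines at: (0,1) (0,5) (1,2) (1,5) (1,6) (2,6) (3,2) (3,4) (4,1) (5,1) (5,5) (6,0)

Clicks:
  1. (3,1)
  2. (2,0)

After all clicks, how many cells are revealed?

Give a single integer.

Click 1 (3,1) count=2: revealed 1 new [(3,1)] -> total=1
Click 2 (2,0) count=0: revealed 5 new [(1,0) (1,1) (2,0) (2,1) (3,0)] -> total=6

Answer: 6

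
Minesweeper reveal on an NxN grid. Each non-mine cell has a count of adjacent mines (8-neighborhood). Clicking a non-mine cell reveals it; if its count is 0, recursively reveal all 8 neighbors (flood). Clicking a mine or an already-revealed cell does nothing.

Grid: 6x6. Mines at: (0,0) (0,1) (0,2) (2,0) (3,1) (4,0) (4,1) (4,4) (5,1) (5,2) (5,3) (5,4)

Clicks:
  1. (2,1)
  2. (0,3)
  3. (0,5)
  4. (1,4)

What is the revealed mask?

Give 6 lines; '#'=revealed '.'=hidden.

Click 1 (2,1) count=2: revealed 1 new [(2,1)] -> total=1
Click 2 (0,3) count=1: revealed 1 new [(0,3)] -> total=2
Click 3 (0,5) count=0: revealed 14 new [(0,4) (0,5) (1,2) (1,3) (1,4) (1,5) (2,2) (2,3) (2,4) (2,5) (3,2) (3,3) (3,4) (3,5)] -> total=16
Click 4 (1,4) count=0: revealed 0 new [(none)] -> total=16

Answer: ...###
..####
.#####
..####
......
......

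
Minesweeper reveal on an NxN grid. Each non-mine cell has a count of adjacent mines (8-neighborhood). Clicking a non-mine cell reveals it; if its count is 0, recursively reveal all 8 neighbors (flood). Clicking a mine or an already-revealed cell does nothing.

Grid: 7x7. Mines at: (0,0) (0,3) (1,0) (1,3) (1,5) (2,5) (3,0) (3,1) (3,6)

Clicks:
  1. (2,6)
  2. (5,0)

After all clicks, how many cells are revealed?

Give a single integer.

Answer: 29

Derivation:
Click 1 (2,6) count=3: revealed 1 new [(2,6)] -> total=1
Click 2 (5,0) count=0: revealed 28 new [(2,2) (2,3) (2,4) (3,2) (3,3) (3,4) (3,5) (4,0) (4,1) (4,2) (4,3) (4,4) (4,5) (4,6) (5,0) (5,1) (5,2) (5,3) (5,4) (5,5) (5,6) (6,0) (6,1) (6,2) (6,3) (6,4) (6,5) (6,6)] -> total=29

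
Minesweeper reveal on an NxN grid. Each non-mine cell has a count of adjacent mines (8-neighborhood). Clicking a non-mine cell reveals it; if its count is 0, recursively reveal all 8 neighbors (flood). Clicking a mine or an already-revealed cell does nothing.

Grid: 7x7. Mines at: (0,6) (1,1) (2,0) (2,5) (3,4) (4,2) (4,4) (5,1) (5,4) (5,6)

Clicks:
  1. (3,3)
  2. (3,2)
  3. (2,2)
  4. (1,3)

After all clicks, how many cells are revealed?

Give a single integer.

Click 1 (3,3) count=3: revealed 1 new [(3,3)] -> total=1
Click 2 (3,2) count=1: revealed 1 new [(3,2)] -> total=2
Click 3 (2,2) count=1: revealed 1 new [(2,2)] -> total=3
Click 4 (1,3) count=0: revealed 10 new [(0,2) (0,3) (0,4) (0,5) (1,2) (1,3) (1,4) (1,5) (2,3) (2,4)] -> total=13

Answer: 13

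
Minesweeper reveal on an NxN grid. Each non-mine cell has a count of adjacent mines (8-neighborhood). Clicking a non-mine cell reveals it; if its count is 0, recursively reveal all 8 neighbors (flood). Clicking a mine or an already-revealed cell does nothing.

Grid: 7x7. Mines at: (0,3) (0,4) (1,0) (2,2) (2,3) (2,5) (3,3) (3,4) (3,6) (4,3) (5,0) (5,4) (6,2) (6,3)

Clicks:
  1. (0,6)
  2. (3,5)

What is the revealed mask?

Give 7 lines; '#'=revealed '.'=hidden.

Answer: .....##
.....##
.......
.....#.
.......
.......
.......

Derivation:
Click 1 (0,6) count=0: revealed 4 new [(0,5) (0,6) (1,5) (1,6)] -> total=4
Click 2 (3,5) count=3: revealed 1 new [(3,5)] -> total=5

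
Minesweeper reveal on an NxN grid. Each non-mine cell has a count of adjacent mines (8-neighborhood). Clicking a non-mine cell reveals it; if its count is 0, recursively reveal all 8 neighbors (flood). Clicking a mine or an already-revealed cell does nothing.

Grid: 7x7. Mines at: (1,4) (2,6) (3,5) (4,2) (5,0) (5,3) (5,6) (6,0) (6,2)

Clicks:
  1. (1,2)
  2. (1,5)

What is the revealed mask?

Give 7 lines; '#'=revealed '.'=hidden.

Answer: ####...
####.#.
####...
####...
##.....
.......
.......

Derivation:
Click 1 (1,2) count=0: revealed 18 new [(0,0) (0,1) (0,2) (0,3) (1,0) (1,1) (1,2) (1,3) (2,0) (2,1) (2,2) (2,3) (3,0) (3,1) (3,2) (3,3) (4,0) (4,1)] -> total=18
Click 2 (1,5) count=2: revealed 1 new [(1,5)] -> total=19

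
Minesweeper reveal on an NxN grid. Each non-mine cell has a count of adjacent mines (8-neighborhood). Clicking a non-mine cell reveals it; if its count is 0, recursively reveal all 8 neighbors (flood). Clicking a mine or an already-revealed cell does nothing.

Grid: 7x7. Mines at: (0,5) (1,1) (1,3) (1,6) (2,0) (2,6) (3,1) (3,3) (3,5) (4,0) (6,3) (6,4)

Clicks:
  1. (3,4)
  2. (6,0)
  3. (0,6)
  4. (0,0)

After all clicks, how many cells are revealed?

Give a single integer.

Answer: 9

Derivation:
Click 1 (3,4) count=2: revealed 1 new [(3,4)] -> total=1
Click 2 (6,0) count=0: revealed 6 new [(5,0) (5,1) (5,2) (6,0) (6,1) (6,2)] -> total=7
Click 3 (0,6) count=2: revealed 1 new [(0,6)] -> total=8
Click 4 (0,0) count=1: revealed 1 new [(0,0)] -> total=9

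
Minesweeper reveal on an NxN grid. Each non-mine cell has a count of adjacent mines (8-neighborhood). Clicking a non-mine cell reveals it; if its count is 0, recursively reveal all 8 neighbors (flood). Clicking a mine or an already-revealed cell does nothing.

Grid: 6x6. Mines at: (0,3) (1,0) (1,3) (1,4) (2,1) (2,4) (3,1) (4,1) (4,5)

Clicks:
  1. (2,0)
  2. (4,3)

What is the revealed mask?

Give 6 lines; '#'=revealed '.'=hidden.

Answer: ......
......
#.....
..###.
..###.
..###.

Derivation:
Click 1 (2,0) count=3: revealed 1 new [(2,0)] -> total=1
Click 2 (4,3) count=0: revealed 9 new [(3,2) (3,3) (3,4) (4,2) (4,3) (4,4) (5,2) (5,3) (5,4)] -> total=10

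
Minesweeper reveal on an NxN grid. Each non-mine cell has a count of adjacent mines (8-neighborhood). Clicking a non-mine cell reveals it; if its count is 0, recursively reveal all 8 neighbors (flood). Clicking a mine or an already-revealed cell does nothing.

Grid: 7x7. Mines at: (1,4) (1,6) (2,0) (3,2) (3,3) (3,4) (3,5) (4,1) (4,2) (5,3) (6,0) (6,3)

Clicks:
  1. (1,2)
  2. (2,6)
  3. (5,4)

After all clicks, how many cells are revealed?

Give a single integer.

Answer: 13

Derivation:
Click 1 (1,2) count=0: revealed 11 new [(0,0) (0,1) (0,2) (0,3) (1,0) (1,1) (1,2) (1,3) (2,1) (2,2) (2,3)] -> total=11
Click 2 (2,6) count=2: revealed 1 new [(2,6)] -> total=12
Click 3 (5,4) count=2: revealed 1 new [(5,4)] -> total=13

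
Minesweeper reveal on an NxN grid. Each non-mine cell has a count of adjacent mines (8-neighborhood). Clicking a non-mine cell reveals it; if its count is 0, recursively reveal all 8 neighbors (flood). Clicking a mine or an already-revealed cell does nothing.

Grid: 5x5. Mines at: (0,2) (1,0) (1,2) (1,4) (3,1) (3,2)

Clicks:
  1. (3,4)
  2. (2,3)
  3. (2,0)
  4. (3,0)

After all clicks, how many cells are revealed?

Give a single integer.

Click 1 (3,4) count=0: revealed 6 new [(2,3) (2,4) (3,3) (3,4) (4,3) (4,4)] -> total=6
Click 2 (2,3) count=3: revealed 0 new [(none)] -> total=6
Click 3 (2,0) count=2: revealed 1 new [(2,0)] -> total=7
Click 4 (3,0) count=1: revealed 1 new [(3,0)] -> total=8

Answer: 8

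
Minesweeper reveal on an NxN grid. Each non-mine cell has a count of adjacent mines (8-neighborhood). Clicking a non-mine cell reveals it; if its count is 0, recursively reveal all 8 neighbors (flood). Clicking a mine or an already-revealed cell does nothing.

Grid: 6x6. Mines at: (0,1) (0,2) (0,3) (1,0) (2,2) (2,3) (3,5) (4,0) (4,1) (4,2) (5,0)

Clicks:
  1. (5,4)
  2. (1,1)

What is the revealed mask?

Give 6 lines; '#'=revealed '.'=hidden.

Answer: ......
.#....
......
......
...###
...###

Derivation:
Click 1 (5,4) count=0: revealed 6 new [(4,3) (4,4) (4,5) (5,3) (5,4) (5,5)] -> total=6
Click 2 (1,1) count=4: revealed 1 new [(1,1)] -> total=7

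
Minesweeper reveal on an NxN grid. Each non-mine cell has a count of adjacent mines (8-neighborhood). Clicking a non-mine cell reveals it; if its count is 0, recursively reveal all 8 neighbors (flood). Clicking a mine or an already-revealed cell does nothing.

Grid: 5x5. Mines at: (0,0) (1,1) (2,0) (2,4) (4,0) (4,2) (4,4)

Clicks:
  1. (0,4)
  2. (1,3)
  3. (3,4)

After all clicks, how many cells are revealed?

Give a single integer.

Answer: 7

Derivation:
Click 1 (0,4) count=0: revealed 6 new [(0,2) (0,3) (0,4) (1,2) (1,3) (1,4)] -> total=6
Click 2 (1,3) count=1: revealed 0 new [(none)] -> total=6
Click 3 (3,4) count=2: revealed 1 new [(3,4)] -> total=7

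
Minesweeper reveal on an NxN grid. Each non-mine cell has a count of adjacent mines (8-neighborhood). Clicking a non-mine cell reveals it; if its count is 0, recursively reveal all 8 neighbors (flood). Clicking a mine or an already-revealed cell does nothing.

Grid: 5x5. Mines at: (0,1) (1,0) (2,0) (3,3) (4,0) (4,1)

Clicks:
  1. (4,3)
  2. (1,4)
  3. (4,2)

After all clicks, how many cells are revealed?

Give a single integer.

Answer: 11

Derivation:
Click 1 (4,3) count=1: revealed 1 new [(4,3)] -> total=1
Click 2 (1,4) count=0: revealed 9 new [(0,2) (0,3) (0,4) (1,2) (1,3) (1,4) (2,2) (2,3) (2,4)] -> total=10
Click 3 (4,2) count=2: revealed 1 new [(4,2)] -> total=11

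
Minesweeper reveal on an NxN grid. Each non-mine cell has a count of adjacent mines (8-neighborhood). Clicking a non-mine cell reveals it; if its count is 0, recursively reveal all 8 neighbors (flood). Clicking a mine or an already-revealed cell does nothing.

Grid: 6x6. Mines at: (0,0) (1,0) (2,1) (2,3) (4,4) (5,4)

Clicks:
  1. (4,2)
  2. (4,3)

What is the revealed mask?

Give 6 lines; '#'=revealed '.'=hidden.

Answer: ......
......
......
####..
####..
####..

Derivation:
Click 1 (4,2) count=0: revealed 12 new [(3,0) (3,1) (3,2) (3,3) (4,0) (4,1) (4,2) (4,3) (5,0) (5,1) (5,2) (5,3)] -> total=12
Click 2 (4,3) count=2: revealed 0 new [(none)] -> total=12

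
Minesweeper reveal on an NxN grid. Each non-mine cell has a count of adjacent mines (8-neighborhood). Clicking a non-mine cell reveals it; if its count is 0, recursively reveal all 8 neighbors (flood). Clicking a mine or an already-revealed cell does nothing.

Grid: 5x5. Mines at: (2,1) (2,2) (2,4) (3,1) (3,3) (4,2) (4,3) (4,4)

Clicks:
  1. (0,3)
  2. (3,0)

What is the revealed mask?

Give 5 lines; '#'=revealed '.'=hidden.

Click 1 (0,3) count=0: revealed 10 new [(0,0) (0,1) (0,2) (0,3) (0,4) (1,0) (1,1) (1,2) (1,3) (1,4)] -> total=10
Click 2 (3,0) count=2: revealed 1 new [(3,0)] -> total=11

Answer: #####
#####
.....
#....
.....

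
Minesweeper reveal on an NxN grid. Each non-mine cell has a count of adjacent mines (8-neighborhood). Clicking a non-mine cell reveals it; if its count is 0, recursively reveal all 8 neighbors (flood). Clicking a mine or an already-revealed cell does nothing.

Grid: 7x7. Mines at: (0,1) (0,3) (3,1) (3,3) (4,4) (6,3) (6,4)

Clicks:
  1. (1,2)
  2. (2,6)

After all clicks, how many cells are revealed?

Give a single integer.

Answer: 19

Derivation:
Click 1 (1,2) count=2: revealed 1 new [(1,2)] -> total=1
Click 2 (2,6) count=0: revealed 18 new [(0,4) (0,5) (0,6) (1,4) (1,5) (1,6) (2,4) (2,5) (2,6) (3,4) (3,5) (3,6) (4,5) (4,6) (5,5) (5,6) (6,5) (6,6)] -> total=19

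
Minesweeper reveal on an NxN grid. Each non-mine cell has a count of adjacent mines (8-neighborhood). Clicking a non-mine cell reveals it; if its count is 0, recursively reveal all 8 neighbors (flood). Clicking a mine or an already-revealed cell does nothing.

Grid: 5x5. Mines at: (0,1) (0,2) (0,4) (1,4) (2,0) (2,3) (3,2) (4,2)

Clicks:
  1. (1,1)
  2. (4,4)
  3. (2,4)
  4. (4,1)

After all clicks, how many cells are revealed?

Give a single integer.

Click 1 (1,1) count=3: revealed 1 new [(1,1)] -> total=1
Click 2 (4,4) count=0: revealed 4 new [(3,3) (3,4) (4,3) (4,4)] -> total=5
Click 3 (2,4) count=2: revealed 1 new [(2,4)] -> total=6
Click 4 (4,1) count=2: revealed 1 new [(4,1)] -> total=7

Answer: 7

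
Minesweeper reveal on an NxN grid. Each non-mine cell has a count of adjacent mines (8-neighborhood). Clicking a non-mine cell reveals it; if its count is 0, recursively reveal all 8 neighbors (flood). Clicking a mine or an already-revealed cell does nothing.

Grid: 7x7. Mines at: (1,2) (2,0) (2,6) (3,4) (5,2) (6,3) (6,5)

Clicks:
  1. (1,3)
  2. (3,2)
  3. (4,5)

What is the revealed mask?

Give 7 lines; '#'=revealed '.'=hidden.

Click 1 (1,3) count=1: revealed 1 new [(1,3)] -> total=1
Click 2 (3,2) count=0: revealed 9 new [(2,1) (2,2) (2,3) (3,1) (3,2) (3,3) (4,1) (4,2) (4,3)] -> total=10
Click 3 (4,5) count=1: revealed 1 new [(4,5)] -> total=11

Answer: .......
...#...
.###...
.###...
.###.#.
.......
.......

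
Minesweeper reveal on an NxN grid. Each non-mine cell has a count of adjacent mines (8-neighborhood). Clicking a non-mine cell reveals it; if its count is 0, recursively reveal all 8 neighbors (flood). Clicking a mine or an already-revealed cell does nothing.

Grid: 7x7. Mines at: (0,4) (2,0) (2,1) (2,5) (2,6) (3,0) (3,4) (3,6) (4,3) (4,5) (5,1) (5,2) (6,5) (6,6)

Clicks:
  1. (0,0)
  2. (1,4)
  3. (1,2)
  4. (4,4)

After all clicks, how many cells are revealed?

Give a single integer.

Answer: 10

Derivation:
Click 1 (0,0) count=0: revealed 8 new [(0,0) (0,1) (0,2) (0,3) (1,0) (1,1) (1,2) (1,3)] -> total=8
Click 2 (1,4) count=2: revealed 1 new [(1,4)] -> total=9
Click 3 (1,2) count=1: revealed 0 new [(none)] -> total=9
Click 4 (4,4) count=3: revealed 1 new [(4,4)] -> total=10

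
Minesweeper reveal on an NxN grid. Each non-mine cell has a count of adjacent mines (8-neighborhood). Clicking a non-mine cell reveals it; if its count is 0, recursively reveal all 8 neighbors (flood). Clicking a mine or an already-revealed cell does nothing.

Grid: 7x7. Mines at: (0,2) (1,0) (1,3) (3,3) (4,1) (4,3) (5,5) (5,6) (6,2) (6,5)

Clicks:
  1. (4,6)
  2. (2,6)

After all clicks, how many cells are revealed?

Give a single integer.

Answer: 15

Derivation:
Click 1 (4,6) count=2: revealed 1 new [(4,6)] -> total=1
Click 2 (2,6) count=0: revealed 14 new [(0,4) (0,5) (0,6) (1,4) (1,5) (1,6) (2,4) (2,5) (2,6) (3,4) (3,5) (3,6) (4,4) (4,5)] -> total=15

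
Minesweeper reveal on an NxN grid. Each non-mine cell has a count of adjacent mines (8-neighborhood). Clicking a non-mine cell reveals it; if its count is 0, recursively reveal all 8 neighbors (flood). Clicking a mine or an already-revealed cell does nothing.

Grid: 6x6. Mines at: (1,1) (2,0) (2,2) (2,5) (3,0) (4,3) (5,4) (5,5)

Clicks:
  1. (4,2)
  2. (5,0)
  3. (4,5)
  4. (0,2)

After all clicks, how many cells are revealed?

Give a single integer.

Answer: 8

Derivation:
Click 1 (4,2) count=1: revealed 1 new [(4,2)] -> total=1
Click 2 (5,0) count=0: revealed 5 new [(4,0) (4,1) (5,0) (5,1) (5,2)] -> total=6
Click 3 (4,5) count=2: revealed 1 new [(4,5)] -> total=7
Click 4 (0,2) count=1: revealed 1 new [(0,2)] -> total=8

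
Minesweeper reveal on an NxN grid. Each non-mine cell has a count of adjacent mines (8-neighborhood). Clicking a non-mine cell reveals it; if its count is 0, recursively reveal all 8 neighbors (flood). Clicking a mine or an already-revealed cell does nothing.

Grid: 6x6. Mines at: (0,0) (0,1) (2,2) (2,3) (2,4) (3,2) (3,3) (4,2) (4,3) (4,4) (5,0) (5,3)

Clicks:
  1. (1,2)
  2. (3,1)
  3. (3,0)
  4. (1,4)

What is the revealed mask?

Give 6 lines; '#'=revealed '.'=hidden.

Answer: ......
###.#.
##....
##....
##....
......

Derivation:
Click 1 (1,2) count=3: revealed 1 new [(1,2)] -> total=1
Click 2 (3,1) count=3: revealed 1 new [(3,1)] -> total=2
Click 3 (3,0) count=0: revealed 7 new [(1,0) (1,1) (2,0) (2,1) (3,0) (4,0) (4,1)] -> total=9
Click 4 (1,4) count=2: revealed 1 new [(1,4)] -> total=10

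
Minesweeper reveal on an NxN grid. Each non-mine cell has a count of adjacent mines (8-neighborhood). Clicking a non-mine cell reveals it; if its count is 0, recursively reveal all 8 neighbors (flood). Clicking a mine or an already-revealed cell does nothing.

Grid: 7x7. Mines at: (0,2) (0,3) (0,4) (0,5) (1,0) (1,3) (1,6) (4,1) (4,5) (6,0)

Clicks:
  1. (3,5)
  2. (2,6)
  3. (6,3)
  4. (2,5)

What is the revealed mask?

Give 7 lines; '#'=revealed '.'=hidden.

Click 1 (3,5) count=1: revealed 1 new [(3,5)] -> total=1
Click 2 (2,6) count=1: revealed 1 new [(2,6)] -> total=2
Click 3 (6,3) count=0: revealed 21 new [(2,2) (2,3) (2,4) (3,2) (3,3) (3,4) (4,2) (4,3) (4,4) (5,1) (5,2) (5,3) (5,4) (5,5) (5,6) (6,1) (6,2) (6,3) (6,4) (6,5) (6,6)] -> total=23
Click 4 (2,5) count=1: revealed 1 new [(2,5)] -> total=24

Answer: .......
.......
..#####
..####.
..###..
.######
.######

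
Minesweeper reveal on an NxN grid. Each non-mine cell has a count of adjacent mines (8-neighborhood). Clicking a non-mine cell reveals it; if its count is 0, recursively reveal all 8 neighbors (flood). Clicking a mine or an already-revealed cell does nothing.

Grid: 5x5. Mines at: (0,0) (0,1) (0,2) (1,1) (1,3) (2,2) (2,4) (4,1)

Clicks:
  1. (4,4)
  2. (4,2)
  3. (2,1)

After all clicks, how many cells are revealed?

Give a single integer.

Answer: 7

Derivation:
Click 1 (4,4) count=0: revealed 6 new [(3,2) (3,3) (3,4) (4,2) (4,3) (4,4)] -> total=6
Click 2 (4,2) count=1: revealed 0 new [(none)] -> total=6
Click 3 (2,1) count=2: revealed 1 new [(2,1)] -> total=7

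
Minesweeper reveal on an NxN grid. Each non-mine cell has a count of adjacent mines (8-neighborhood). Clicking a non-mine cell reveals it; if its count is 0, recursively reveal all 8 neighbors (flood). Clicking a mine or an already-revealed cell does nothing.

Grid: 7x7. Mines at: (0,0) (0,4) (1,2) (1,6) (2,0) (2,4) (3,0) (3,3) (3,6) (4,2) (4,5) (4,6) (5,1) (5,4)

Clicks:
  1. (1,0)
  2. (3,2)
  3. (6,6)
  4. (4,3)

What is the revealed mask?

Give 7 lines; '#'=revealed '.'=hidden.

Click 1 (1,0) count=2: revealed 1 new [(1,0)] -> total=1
Click 2 (3,2) count=2: revealed 1 new [(3,2)] -> total=2
Click 3 (6,6) count=0: revealed 4 new [(5,5) (5,6) (6,5) (6,6)] -> total=6
Click 4 (4,3) count=3: revealed 1 new [(4,3)] -> total=7

Answer: .......
#......
.......
..#....
...#...
.....##
.....##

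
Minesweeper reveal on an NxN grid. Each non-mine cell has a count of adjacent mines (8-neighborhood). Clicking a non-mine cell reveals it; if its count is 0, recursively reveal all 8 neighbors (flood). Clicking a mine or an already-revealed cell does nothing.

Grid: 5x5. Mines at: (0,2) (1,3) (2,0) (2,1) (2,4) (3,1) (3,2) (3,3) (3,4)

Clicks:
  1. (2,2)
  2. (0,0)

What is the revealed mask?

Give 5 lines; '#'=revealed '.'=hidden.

Click 1 (2,2) count=5: revealed 1 new [(2,2)] -> total=1
Click 2 (0,0) count=0: revealed 4 new [(0,0) (0,1) (1,0) (1,1)] -> total=5

Answer: ##...
##...
..#..
.....
.....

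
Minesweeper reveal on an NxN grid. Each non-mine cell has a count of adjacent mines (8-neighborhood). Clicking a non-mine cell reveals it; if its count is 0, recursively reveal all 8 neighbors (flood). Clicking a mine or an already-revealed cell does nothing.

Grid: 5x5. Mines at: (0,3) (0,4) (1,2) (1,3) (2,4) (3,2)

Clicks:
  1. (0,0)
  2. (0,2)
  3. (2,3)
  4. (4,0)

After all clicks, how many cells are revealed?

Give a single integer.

Click 1 (0,0) count=0: revealed 10 new [(0,0) (0,1) (1,0) (1,1) (2,0) (2,1) (3,0) (3,1) (4,0) (4,1)] -> total=10
Click 2 (0,2) count=3: revealed 1 new [(0,2)] -> total=11
Click 3 (2,3) count=4: revealed 1 new [(2,3)] -> total=12
Click 4 (4,0) count=0: revealed 0 new [(none)] -> total=12

Answer: 12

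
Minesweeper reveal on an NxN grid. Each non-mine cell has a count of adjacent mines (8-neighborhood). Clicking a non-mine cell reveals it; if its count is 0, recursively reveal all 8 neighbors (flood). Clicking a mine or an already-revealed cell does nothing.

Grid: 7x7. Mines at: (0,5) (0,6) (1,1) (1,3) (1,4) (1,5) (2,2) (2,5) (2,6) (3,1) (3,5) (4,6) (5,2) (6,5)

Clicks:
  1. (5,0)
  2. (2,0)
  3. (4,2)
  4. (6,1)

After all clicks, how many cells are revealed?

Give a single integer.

Answer: 8

Derivation:
Click 1 (5,0) count=0: revealed 6 new [(4,0) (4,1) (5,0) (5,1) (6,0) (6,1)] -> total=6
Click 2 (2,0) count=2: revealed 1 new [(2,0)] -> total=7
Click 3 (4,2) count=2: revealed 1 new [(4,2)] -> total=8
Click 4 (6,1) count=1: revealed 0 new [(none)] -> total=8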